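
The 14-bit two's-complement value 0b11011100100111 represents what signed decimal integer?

-2265

pattern = 11011100100111 (MSB is 1 ⇒ negative)
Invert: 00100011011000, add 1 → 00100011011001 = 2265, so the value is -2265.
(Equivalently: 14119 - 2^14 = 14119 - 16384 = -2265.)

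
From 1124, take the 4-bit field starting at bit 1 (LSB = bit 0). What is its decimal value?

v = 0010001100100
Shift right by 1: 001000110010
Mask low 4 bits: 0010 = 2

2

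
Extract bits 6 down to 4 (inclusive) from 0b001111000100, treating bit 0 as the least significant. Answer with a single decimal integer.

4

v = 001111000100
Shift right by 4: 00111100
Mask low 3 bits: 100 = 4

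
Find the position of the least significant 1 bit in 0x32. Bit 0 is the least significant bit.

0x32 = 110010
Trailing zeros: 1, so the lowest set bit is bit 1 (value 2).

1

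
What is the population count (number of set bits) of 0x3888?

5

0x3888 = 11100010001000
Count the 1s: 1 + 1 + 1 + 1 + 1 = 5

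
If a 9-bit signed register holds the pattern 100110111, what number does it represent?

-201

pattern = 100110111 (MSB is 1 ⇒ negative)
Invert: 011001000, add 1 → 011001001 = 201, so the value is -201.
(Equivalently: 311 - 2^9 = 311 - 512 = -201.)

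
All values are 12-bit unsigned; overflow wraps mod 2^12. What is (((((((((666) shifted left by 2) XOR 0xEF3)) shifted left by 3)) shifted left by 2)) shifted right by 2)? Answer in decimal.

666 = 001010011010
→ shifted left by 2 (mod 2^12) → 101001101000 = 2664
0xEF3 = 111011110011
→ XOR → 010010011011 = 1179
→ shifted left by 3 (mod 2^12) → 010011011000 = 1240
→ shifted left by 2 (mod 2^12) → 001101100000 = 864
→ shifted right by 2 → 000011011000 = 216

216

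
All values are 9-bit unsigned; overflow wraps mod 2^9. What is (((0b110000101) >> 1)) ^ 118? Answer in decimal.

180

0b110000101 = 110000101
→ >> 1 → 011000010 = 194
118 = 001110110
→ ^ → 010110100 = 180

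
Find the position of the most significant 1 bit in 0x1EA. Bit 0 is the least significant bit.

8

0x1EA = 111101010
The topmost 1 is at position 8 (since 2^8 = 256 ≤ 490 < 512).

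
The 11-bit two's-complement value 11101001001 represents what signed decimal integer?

-183

pattern = 11101001001 (MSB is 1 ⇒ negative)
Invert: 00010110110, add 1 → 00010110111 = 183, so the value is -183.
(Equivalently: 1865 - 2^11 = 1865 - 2048 = -183.)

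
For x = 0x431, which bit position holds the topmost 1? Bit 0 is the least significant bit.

0x431 = 10000110001
The topmost 1 is at position 10 (since 2^10 = 1024 ≤ 1073 < 2048).

10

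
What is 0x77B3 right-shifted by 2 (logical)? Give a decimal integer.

0x77B3 = 111011110110011
shift right by 2 → 001110111101100 = 7660
(equivalently, floor(30643 / 4))

7660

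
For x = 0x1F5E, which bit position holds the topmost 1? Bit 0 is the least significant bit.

12

0x1F5E = 1111101011110
The topmost 1 is at position 12 (since 2^12 = 4096 ≤ 8030 < 8192).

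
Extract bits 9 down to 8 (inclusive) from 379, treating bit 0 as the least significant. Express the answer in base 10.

1

v = 00101111011
Shift right by 8: 001
Mask low 2 bits: 01 = 1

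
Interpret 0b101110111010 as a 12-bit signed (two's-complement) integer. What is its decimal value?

pattern = 101110111010 (MSB is 1 ⇒ negative)
Invert: 010001000101, add 1 → 010001000110 = 1094, so the value is -1094.
(Equivalently: 3002 - 2^12 = 3002 - 4096 = -1094.)

-1094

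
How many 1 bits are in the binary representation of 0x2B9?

6

0x2B9 = 1010111001
Count the 1s: 1 + 1 + 1 + 1 + 1 + 1 = 6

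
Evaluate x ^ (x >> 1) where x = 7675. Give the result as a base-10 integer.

4870

x = 1110111111011 = 7675
x>>1 = 0111011111101
XOR  = 1001100000110 = 4870
(x ^ (x >> 1) gives the standard binary-reflected Gray code of x.)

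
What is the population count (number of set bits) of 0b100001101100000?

n = 100001101100000
Count the 1s: 1 + 1 + 1 + 1 + 1 = 5

5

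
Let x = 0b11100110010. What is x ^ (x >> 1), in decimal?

x = 11100110010 = 1842
x>>1 = 01110011001
XOR  = 10010101011 = 1195
(x ^ (x >> 1) gives the standard binary-reflected Gray code of x.)

1195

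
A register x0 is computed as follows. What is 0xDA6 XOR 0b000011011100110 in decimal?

0xDA6 = 110110100110
b = 011011100110
XOR → 101101000000 = 2880

2880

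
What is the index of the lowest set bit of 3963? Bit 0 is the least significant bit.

3963 = 111101111011
Trailing zeros: 0, so the lowest set bit is bit 0 (value 1).

0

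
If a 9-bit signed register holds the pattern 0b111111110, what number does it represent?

-2

pattern = 111111110 (MSB is 1 ⇒ negative)
Invert: 000000001, add 1 → 000000010 = 2, so the value is -2.
(Equivalently: 510 - 2^9 = 510 - 512 = -2.)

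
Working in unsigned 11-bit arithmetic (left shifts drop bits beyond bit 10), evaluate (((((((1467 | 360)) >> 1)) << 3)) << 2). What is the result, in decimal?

1952

1467 = 10110111011
360 = 00101101000
→ | → 10111111011 = 1531
→ >> 1 → 01011111101 = 765
→ << 3 (mod 2^11) → 11111101000 = 2024
→ << 2 (mod 2^11) → 11110100000 = 1952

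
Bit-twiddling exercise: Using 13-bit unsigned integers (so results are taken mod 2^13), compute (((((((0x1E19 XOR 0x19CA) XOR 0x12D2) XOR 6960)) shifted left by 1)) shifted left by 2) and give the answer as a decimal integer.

4488

0x1E19 = 1111000011001
0x19CA = 1100111001010
→ XOR → 0011111010011 = 2003
0x12D2 = 1001011010010
→ XOR → 1010100000001 = 5377
6960 = 1101100110000
→ XOR → 0111000110001 = 3633
→ shifted left by 1 (mod 2^13) → 1110001100010 = 7266
→ shifted left by 2 (mod 2^13) → 1000110001000 = 4488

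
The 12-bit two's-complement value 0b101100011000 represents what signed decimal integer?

-1256

pattern = 101100011000 (MSB is 1 ⇒ negative)
Invert: 010011100111, add 1 → 010011101000 = 1256, so the value is -1256.
(Equivalently: 2840 - 2^12 = 2840 - 4096 = -1256.)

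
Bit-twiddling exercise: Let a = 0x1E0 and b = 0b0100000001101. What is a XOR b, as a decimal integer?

0x1E0 = 000111100000
b = 100000001101
XOR → 100111101101 = 2541

2541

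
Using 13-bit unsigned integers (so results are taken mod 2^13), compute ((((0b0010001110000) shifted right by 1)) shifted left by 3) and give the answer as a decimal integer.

4544

0b0010001110000 = 0010001110000
→ shifted right by 1 → 0001000111000 = 568
→ shifted left by 3 (mod 2^13) → 1000111000000 = 4544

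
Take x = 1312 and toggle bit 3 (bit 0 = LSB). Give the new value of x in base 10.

1320

x = 010100100000
bit 3 is currently 0; toggle it via x ^ (1 << 3) = x ^ 8
→ 010100101000 = 1320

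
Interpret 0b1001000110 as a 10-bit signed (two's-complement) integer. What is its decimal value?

-442

pattern = 1001000110 (MSB is 1 ⇒ negative)
Invert: 0110111001, add 1 → 0110111010 = 442, so the value is -442.
(Equivalently: 582 - 2^10 = 582 - 1024 = -442.)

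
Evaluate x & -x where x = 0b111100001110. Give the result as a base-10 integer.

2

x = 111100001110 = 3854
-x (two's complement) = …000011110010
AND   = 000000000010 = 2
(x & -x isolates the lowest set bit of x.)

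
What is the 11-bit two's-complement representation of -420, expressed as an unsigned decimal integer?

1628

420 in 11 bits: 00110100100
Invert: 11001011011
Add 1:  11001011100 = 1628
(Check: 2^11 - 420 = 2048 - 420 = 1628.)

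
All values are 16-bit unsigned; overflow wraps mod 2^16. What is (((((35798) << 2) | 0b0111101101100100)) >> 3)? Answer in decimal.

35798 = 1000101111010110
→ << 2 (mod 2^16) → 0010111101011000 = 12120
0b0111101101100100 = 0111101101100100
→ | → 0111111101111100 = 32636
→ >> 3 → 0000111111101111 = 4079

4079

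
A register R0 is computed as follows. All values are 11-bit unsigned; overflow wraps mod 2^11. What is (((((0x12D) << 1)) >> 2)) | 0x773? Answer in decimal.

2039

0x12D = 00100101101
→ << 1 (mod 2^11) → 01001011010 = 602
→ >> 2 → 00010010110 = 150
0x773 = 11101110011
→ | → 11111110111 = 2039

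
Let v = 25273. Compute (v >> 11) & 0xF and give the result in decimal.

v = 110001010111001
Shift right by 11: 1100
Mask low 4 bits: 1100 = 12

12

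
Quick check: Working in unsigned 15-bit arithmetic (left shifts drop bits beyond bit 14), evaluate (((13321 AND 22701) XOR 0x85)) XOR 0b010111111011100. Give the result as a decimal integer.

16208

13321 = 011010000001001
22701 = 101100010101101
→ AND → 001000000001001 = 4105
0x85 = 000000010000101
→ XOR → 001000010001100 = 4236
0b010111111011100 = 010111111011100
→ XOR → 011111101010000 = 16208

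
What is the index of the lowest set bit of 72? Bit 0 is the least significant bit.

3

72 = 1001000
Trailing zeros: 3, so the lowest set bit is bit 3 (value 8).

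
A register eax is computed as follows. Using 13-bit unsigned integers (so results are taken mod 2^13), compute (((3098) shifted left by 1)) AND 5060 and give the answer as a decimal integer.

3098 = 0110000011010
→ shifted left by 1 (mod 2^13) → 1100000110100 = 6196
5060 = 1001111000100
→ AND → 1000000000100 = 4100

4100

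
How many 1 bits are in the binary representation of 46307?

46307 = 1011010011100011
Count the 1s: 1 + 1 + 1 + 1 + 1 + 1 + 1 + 1 + 1 = 9

9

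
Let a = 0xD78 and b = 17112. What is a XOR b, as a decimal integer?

20384

0xD78 = 000110101111000
17112 = 100001011011000
XOR → 100111110100000 = 20384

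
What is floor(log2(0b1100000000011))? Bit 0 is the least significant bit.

12

0b1100000000011 = 1100000000011
The topmost 1 is at position 12 (since 2^12 = 4096 ≤ 6147 < 8192).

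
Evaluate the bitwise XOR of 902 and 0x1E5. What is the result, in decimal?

902 = 1110000110
0x1E5 = 0111100101
XOR → 1001100011 = 611

611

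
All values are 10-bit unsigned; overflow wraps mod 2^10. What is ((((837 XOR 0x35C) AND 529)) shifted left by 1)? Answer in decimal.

837 = 1101000101
0x35C = 1101011100
→ XOR → 0000011001 = 25
529 = 1000010001
→ AND → 0000010001 = 17
→ shifted left by 1 (mod 2^10) → 0000100010 = 34

34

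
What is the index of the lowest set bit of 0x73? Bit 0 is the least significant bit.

0x73 = 1110011
Trailing zeros: 0, so the lowest set bit is bit 0 (value 1).

0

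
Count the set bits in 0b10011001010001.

6

n = 10011001010001
Count the 1s: 1 + 1 + 1 + 1 + 1 + 1 = 6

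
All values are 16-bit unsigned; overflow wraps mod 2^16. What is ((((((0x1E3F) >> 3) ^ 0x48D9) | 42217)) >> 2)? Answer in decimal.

15359

0x1E3F = 0001111000111111
→ >> 3 → 0000001111000111 = 967
0x48D9 = 0100100011011001
→ ^ → 0100101100011110 = 19230
42217 = 1010010011101001
→ | → 1110111111111111 = 61439
→ >> 2 → 0011101111111111 = 15359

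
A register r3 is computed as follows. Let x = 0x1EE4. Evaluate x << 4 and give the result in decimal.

0x1EE4 = 00001111011100100
shift left by 4 → 11110111001000000 = 126528
(equivalently, 7908 × 2^4 = 7908 × 16)

126528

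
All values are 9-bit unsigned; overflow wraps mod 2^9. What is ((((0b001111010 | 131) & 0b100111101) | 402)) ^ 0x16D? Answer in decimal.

0b001111010 = 001111010
131 = 010000011
→ | → 011111011 = 251
0b100111101 = 100111101
→ & → 000111001 = 57
402 = 110010010
→ | → 110111011 = 443
0x16D = 101101101
→ ^ → 011010110 = 214

214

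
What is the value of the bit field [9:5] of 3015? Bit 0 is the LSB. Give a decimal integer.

30

v = 101111000111
Shift right by 5: 1011110
Mask low 5 bits: 11110 = 30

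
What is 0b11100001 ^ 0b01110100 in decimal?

a = 11100001
b = 01110100
XOR → 10010101 = 149

149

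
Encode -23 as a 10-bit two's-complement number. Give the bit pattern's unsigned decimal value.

23 in 10 bits: 0000010111
Invert: 1111101000
Add 1:  1111101001 = 1001
(Check: 2^10 - 23 = 1024 - 23 = 1001.)

1001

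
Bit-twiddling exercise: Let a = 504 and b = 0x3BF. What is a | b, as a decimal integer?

1023

504 = 0111111000
0x3BF = 1110111111
 OR → 1111111111 = 1023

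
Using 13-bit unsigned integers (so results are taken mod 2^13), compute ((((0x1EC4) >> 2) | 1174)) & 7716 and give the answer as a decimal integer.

0x1EC4 = 1111011000100
→ >> 2 → 0011110110001 = 1969
1174 = 0010010010110
→ | → 0011110110111 = 1975
7716 = 1111000100100
→ & → 0011000100100 = 1572

1572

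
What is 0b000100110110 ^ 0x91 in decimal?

a = 100110110
0x91 = 010010001
XOR → 110100111 = 423

423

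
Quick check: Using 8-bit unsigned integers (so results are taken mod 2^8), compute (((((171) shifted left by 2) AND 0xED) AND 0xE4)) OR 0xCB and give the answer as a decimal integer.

171 = 10101011
→ shifted left by 2 (mod 2^8) → 10101100 = 172
0xED = 11101101
→ AND → 10101100 = 172
0xE4 = 11100100
→ AND → 10100100 = 164
0xCB = 11001011
→ OR → 11101111 = 239

239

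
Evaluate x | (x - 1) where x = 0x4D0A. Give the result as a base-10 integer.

x = 100110100001010 = 19722
x - 1 = 100110100001001
OR    = 100110100001011 = 19723
(x | (x - 1) sets all bits below the lowest set bit.)

19723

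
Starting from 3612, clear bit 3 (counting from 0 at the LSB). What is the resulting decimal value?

x = 111000011100
bit 3 is currently 1; clear it via x & ~(1 << 3) = x & ~8
→ 111000010100 = 3604

3604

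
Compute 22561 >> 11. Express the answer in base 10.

11

22561 = 101100000100001
shift right by 11 → 000000000001011 = 11
(equivalently, floor(22561 / 2048))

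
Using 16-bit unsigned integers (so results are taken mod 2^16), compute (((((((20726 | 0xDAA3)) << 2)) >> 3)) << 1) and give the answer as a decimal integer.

20726 = 0101000011110110
0xDAA3 = 1101101010100011
→ | → 1101101011110111 = 56055
→ << 2 (mod 2^16) → 0110101111011100 = 27612
→ >> 3 → 0000110101111011 = 3451
→ << 1 (mod 2^16) → 0001101011110110 = 6902

6902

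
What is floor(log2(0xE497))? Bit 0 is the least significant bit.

0xE497 = 1110010010010111
The topmost 1 is at position 15 (since 2^15 = 32768 ≤ 58519 < 65536).

15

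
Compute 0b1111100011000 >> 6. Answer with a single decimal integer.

x = 1111100011000
shift right by 6 → 0000001111100 = 124
(equivalently, floor(7960 / 64))

124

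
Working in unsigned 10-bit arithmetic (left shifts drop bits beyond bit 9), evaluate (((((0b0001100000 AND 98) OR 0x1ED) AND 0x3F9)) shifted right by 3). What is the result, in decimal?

0b0001100000 = 0001100000
98 = 0001100010
→ AND → 0001100000 = 96
0x1ED = 0111101101
→ OR → 0111101101 = 493
0x3F9 = 1111111001
→ AND → 0111101001 = 489
→ shifted right by 3 → 0000111101 = 61

61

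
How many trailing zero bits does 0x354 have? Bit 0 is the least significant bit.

2

0x354 = 1101010100
Trailing zeros: 2, so the lowest set bit is bit 2 (value 4).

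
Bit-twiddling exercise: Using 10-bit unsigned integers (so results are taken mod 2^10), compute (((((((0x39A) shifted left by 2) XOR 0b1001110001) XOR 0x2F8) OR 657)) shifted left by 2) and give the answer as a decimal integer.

964

0x39A = 1110011010
→ shifted left by 2 (mod 2^10) → 1001101000 = 616
0b1001110001 = 1001110001
→ XOR → 0000011001 = 25
0x2F8 = 1011111000
→ XOR → 1011100001 = 737
657 = 1010010001
→ OR → 1011110001 = 753
→ shifted left by 2 (mod 2^10) → 1111000100 = 964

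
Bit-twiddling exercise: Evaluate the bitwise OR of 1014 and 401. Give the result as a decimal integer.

1015

1014 = 1111110110
401 = 0110010001
 OR → 1111110111 = 1015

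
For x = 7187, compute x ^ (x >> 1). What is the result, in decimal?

4634

x = 1110000010011 = 7187
x>>1 = 0111000001001
XOR  = 1001000011010 = 4634
(x ^ (x >> 1) gives the standard binary-reflected Gray code of x.)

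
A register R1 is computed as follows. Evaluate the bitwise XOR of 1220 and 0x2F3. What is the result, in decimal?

1220 = 10011000100
0x2F3 = 01011110011
XOR → 11000110111 = 1591

1591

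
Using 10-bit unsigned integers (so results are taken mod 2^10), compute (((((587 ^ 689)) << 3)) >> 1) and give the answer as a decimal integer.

488

587 = 1001001011
689 = 1010110001
→ ^ → 0011111010 = 250
→ << 3 (mod 2^10) → 1111010000 = 976
→ >> 1 → 0111101000 = 488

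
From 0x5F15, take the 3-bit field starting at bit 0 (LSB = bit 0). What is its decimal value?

v = 101111100010101
Shift right by 0: 101111100010101
Mask low 3 bits: 101 = 5

5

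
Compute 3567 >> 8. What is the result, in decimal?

3567 = 110111101111
shift right by 8 → 000000001101 = 13
(equivalently, floor(3567 / 256))

13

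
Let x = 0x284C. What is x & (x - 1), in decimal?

x = 10100001001100 = 10316
x - 1 = 10100001001011
AND   = 10100001001000 = 10312
(x & (x - 1) clears the lowest set bit of x.)

10312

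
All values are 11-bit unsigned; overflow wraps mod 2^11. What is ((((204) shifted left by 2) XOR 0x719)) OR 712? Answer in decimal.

1769

204 = 00011001100
→ shifted left by 2 (mod 2^11) → 01100110000 = 816
0x719 = 11100011001
→ XOR → 10000101001 = 1065
712 = 01011001000
→ OR → 11011101001 = 1769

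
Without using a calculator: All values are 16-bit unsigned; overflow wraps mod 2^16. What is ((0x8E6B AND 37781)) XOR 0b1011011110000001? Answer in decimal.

13696

0x8E6B = 1000111001101011
37781 = 1001001110010101
→ AND → 1000001000000001 = 33281
0b1011011110000001 = 1011011110000001
→ XOR → 0011010110000000 = 13696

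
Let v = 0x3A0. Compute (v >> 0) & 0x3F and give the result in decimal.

32

v = 1110100000
Shift right by 0: 1110100000
Mask low 6 bits: 100000 = 32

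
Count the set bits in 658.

4

658 = 1010010010
Count the 1s: 1 + 1 + 1 + 1 = 4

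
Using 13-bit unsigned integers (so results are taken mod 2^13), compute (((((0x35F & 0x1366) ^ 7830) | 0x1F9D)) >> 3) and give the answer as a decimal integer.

0x35F = 0001101011111
0x1366 = 1001101100110
→ & → 0001101000110 = 838
7830 = 1111010010110
→ ^ → 1110111010000 = 7632
0x1F9D = 1111110011101
→ | → 1111111011101 = 8157
→ >> 3 → 0001111111011 = 1019

1019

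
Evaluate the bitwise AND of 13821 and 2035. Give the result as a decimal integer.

13821 = 11010111111101
2035 = 00011111110011
AND → 00010111110001 = 1521

1521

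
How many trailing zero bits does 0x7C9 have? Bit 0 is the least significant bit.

0x7C9 = 11111001001
Trailing zeros: 0, so the lowest set bit is bit 0 (value 1).

0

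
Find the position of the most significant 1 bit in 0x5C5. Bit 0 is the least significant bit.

0x5C5 = 10111000101
The topmost 1 is at position 10 (since 2^10 = 1024 ≤ 1477 < 2048).

10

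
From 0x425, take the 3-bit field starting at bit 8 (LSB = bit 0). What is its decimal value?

v = 010000100101
Shift right by 8: 0100
Mask low 3 bits: 100 = 4

4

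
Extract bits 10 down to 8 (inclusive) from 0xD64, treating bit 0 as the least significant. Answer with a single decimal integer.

5

v = 00110101100100
Shift right by 8: 001101
Mask low 3 bits: 101 = 5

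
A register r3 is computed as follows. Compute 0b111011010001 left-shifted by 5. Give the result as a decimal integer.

x = 00000111011010001
shift left by 5 → 11101101000100000 = 121376
(equivalently, 3793 × 2^5 = 3793 × 32)

121376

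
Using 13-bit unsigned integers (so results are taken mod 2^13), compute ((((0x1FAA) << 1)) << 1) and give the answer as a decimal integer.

7848

0x1FAA = 1111110101010
→ << 1 (mod 2^13) → 1111101010100 = 8020
→ << 1 (mod 2^13) → 1111010101000 = 7848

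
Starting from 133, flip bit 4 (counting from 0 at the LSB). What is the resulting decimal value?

149

x = 10000101
bit 4 is currently 0; toggle it via x ^ (1 << 4) = x ^ 16
→ 10010101 = 149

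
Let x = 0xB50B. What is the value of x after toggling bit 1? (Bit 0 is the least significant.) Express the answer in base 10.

x = 1011010100001011
bit 1 is currently 1; toggle it via x ^ (1 << 1) = x ^ 2
→ 1011010100001001 = 46345

46345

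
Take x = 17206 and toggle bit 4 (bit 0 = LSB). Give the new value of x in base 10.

17190

x = 100001100110110
bit 4 is currently 1; toggle it via x ^ (1 << 4) = x ^ 16
→ 100001100100110 = 17190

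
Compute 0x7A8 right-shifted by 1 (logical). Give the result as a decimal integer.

980

0x7A8 = 11110101000
shift right by 1 → 01111010100 = 980
(equivalently, floor(1960 / 2))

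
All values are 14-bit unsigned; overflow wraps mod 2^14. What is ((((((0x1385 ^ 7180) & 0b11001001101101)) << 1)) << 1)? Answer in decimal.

0x1385 = 01001110000101
7180 = 01110000001100
→ ^ → 00111110001001 = 3977
0b11001001101101 = 11001001101101
→ & → 00001000001001 = 521
→ << 1 (mod 2^14) → 00010000010010 = 1042
→ << 1 (mod 2^14) → 00100000100100 = 2084

2084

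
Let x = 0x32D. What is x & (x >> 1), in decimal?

260

x = 1100101101 = 813
x>>1 = 0110010110
AND  = 0100000100 = 260
(x & (x >> 1) has a 1 wherever x has two consecutive 1 bits.)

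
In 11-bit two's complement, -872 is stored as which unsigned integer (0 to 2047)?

1176

872 in 11 bits: 01101101000
Invert: 10010010111
Add 1:  10010011000 = 1176
(Check: 2^11 - 872 = 2048 - 872 = 1176.)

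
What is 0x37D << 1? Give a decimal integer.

1786

0x37D = 01101111101
shift left by 1 → 11011111010 = 1786
(equivalently, 893 × 2^1 = 893 × 2)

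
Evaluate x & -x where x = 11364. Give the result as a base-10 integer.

x = 10110001100100 = 11364
-x (two's complement) = …01001110011100
AND   = 00000000000100 = 4
(x & -x isolates the lowest set bit of x.)

4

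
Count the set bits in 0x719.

6

0x719 = 11100011001
Count the 1s: 1 + 1 + 1 + 1 + 1 + 1 = 6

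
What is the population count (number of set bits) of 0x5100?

0x5100 = 101000100000000
Count the 1s: 1 + 1 + 1 = 3

3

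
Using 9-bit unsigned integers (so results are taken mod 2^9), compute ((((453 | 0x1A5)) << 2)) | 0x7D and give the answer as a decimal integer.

453 = 111000101
0x1A5 = 110100101
→ | → 111100101 = 485
→ << 2 (mod 2^9) → 110010100 = 404
0x7D = 001111101
→ | → 111111101 = 509

509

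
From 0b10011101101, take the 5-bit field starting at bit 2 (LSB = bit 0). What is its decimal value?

27

v = 10011101101
Shift right by 2: 100111011
Mask low 5 bits: 11011 = 27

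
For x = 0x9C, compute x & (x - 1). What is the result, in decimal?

152

x = 10011100 = 156
x - 1 = 10011011
AND   = 10011000 = 152
(x & (x - 1) clears the lowest set bit of x.)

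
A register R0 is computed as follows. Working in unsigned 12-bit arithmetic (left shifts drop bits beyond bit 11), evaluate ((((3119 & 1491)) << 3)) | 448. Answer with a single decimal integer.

472

3119 = 110000101111
1491 = 010111010011
→ & → 010000000011 = 1027
→ << 3 (mod 2^12) → 000000011000 = 24
448 = 000111000000
→ | → 000111011000 = 472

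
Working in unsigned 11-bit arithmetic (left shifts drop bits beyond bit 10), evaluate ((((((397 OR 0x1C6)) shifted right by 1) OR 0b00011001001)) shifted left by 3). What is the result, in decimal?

397 = 00110001101
0x1C6 = 00111000110
→ OR → 00111001111 = 463
→ shifted right by 1 → 00011100111 = 231
0b00011001001 = 00011001001
→ OR → 00011101111 = 239
→ shifted left by 3 (mod 2^11) → 11101111000 = 1912

1912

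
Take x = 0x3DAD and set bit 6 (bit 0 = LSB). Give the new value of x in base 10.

x = 011110110101101
bit 6 is currently 0; set it via x | (1 << 6) = x | 64
→ 011110111101101 = 15853

15853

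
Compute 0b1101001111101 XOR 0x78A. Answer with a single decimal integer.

a = 1101001111101
0x78A = 0011110001010
XOR → 1110111110111 = 7671

7671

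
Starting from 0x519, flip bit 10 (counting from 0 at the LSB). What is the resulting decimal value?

281

x = 0010100011001
bit 10 is currently 1; toggle it via x ^ (1 << 10) = x ^ 1024
→ 0000100011001 = 281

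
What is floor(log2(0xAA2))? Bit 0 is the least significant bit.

0xAA2 = 101010100010
The topmost 1 is at position 11 (since 2^11 = 2048 ≤ 2722 < 4096).

11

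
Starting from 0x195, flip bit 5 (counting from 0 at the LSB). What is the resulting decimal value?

x = 110010101
bit 5 is currently 0; toggle it via x ^ (1 << 5) = x ^ 32
→ 110110101 = 437

437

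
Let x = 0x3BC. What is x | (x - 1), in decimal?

959

x = 1110111100 = 956
x - 1 = 1110111011
OR    = 1110111111 = 959
(x | (x - 1) sets all bits below the lowest set bit.)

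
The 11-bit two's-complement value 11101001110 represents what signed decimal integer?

-178

pattern = 11101001110 (MSB is 1 ⇒ negative)
Invert: 00010110001, add 1 → 00010110010 = 178, so the value is -178.
(Equivalently: 1870 - 2^11 = 1870 - 2048 = -178.)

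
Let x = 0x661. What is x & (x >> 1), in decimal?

x = 11001100001 = 1633
x>>1 = 01100110000
AND  = 01000100000 = 544
(x & (x >> 1) has a 1 wherever x has two consecutive 1 bits.)

544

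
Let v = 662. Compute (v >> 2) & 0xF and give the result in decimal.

5

v = 1010010110
Shift right by 2: 10100101
Mask low 4 bits: 0101 = 5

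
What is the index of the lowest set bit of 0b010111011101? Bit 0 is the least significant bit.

0

0b010111011101 = 10111011101
Trailing zeros: 0, so the lowest set bit is bit 0 (value 1).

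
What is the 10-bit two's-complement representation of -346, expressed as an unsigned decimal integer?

678

346 in 10 bits: 0101011010
Invert: 1010100101
Add 1:  1010100110 = 678
(Check: 2^10 - 346 = 1024 - 346 = 678.)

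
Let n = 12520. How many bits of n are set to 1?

6

12520 = 11000011101000
Count the 1s: 1 + 1 + 1 + 1 + 1 + 1 = 6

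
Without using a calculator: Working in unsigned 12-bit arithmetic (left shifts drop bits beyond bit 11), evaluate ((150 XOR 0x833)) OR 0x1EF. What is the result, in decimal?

150 = 000010010110
0x833 = 100000110011
→ XOR → 100010100101 = 2213
0x1EF = 000111101111
→ OR → 100111101111 = 2543

2543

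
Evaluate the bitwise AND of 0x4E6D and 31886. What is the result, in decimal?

19468

0x4E6D = 100111001101101
31886 = 111110010001110
AND → 100110000001100 = 19468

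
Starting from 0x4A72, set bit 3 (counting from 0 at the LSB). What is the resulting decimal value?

19066

x = 100101001110010
bit 3 is currently 0; set it via x | (1 << 3) = x | 8
→ 100101001111010 = 19066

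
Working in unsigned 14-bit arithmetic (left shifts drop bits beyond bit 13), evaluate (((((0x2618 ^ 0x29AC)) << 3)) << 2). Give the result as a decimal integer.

13952

0x2618 = 10011000011000
0x29AC = 10100110101100
→ ^ → 00111110110100 = 4020
→ << 3 (mod 2^14) → 11110110100000 = 15776
→ << 2 (mod 2^14) → 11011010000000 = 13952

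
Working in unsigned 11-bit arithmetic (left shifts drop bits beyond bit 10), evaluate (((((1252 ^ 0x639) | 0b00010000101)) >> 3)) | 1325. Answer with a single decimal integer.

1252 = 10011100100
0x639 = 11000111001
→ ^ → 01011011101 = 733
0b00010000101 = 00010000101
→ | → 01011011101 = 733
→ >> 3 → 00001011011 = 91
1325 = 10100101101
→ | → 10101111111 = 1407

1407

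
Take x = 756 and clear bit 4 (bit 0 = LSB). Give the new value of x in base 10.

x = 1011110100
bit 4 is currently 1; clear it via x & ~(1 << 4) = x & ~16
→ 1011100100 = 740

740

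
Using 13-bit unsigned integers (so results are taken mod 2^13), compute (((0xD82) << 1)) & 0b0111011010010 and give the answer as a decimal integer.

2560

0xD82 = 0110110000010
→ << 1 (mod 2^13) → 1101100000100 = 6916
0b0111011010010 = 0111011010010
→ & → 0101000000000 = 2560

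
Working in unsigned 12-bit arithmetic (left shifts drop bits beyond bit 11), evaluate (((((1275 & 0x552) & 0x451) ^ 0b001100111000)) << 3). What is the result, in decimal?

2880

1275 = 010011111011
0x552 = 010101010010
→ & → 010001010010 = 1106
0x451 = 010001010001
→ & → 010001010000 = 1104
0b001100111000 = 001100111000
→ ^ → 011101101000 = 1896
→ << 3 (mod 2^12) → 101101000000 = 2880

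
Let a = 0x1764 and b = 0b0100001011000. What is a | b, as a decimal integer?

0x1764 = 1011101100100
b = 0100001011000
 OR → 1111101111100 = 8060

8060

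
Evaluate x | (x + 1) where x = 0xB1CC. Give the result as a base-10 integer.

x = 1011000111001100 = 45516
x + 1 = 1011000111001101
OR    = 1011000111001101 = 45517
(x | (x + 1) sets the lowest cleared bit.)

45517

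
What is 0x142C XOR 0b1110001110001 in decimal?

0x142C = 1010000101100
b = 1110001110001
XOR → 0100001011101 = 2141

2141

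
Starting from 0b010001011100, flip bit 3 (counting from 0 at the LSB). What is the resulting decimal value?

1108

x = 010001011100
bit 3 is currently 1; toggle it via x ^ (1 << 3) = x ^ 8
→ 010001010100 = 1108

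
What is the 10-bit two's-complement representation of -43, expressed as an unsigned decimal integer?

43 in 10 bits: 0000101011
Invert: 1111010100
Add 1:  1111010101 = 981
(Check: 2^10 - 43 = 1024 - 43 = 981.)

981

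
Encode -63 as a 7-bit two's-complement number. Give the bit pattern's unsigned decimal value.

65

63 in 7 bits: 0111111
Invert: 1000000
Add 1:  1000001 = 65
(Check: 2^7 - 63 = 128 - 63 = 65.)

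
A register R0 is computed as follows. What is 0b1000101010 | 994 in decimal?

a = 1000101010
994 = 1111100010
 OR → 1111101010 = 1002

1002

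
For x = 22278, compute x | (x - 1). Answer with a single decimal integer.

22279

x = 101011100000110 = 22278
x - 1 = 101011100000101
OR    = 101011100000111 = 22279
(x | (x - 1) sets all bits below the lowest set bit.)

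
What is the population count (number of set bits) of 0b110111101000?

n = 110111101000
Count the 1s: 1 + 1 + 1 + 1 + 1 + 1 + 1 = 7

7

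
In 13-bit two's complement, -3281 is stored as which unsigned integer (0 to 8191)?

3281 in 13 bits: 0110011010001
Invert: 1001100101110
Add 1:  1001100101111 = 4911
(Check: 2^13 - 3281 = 8192 - 3281 = 4911.)

4911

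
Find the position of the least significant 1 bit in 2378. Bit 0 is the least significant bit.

2378 = 100101001010
Trailing zeros: 1, so the lowest set bit is bit 1 (value 2).

1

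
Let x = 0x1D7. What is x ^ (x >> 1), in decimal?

316

x = 111010111 = 471
x>>1 = 011101011
XOR  = 100111100 = 316
(x ^ (x >> 1) gives the standard binary-reflected Gray code of x.)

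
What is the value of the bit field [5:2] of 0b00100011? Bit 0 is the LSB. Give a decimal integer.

v = 00100011
Shift right by 2: 001000
Mask low 4 bits: 1000 = 8

8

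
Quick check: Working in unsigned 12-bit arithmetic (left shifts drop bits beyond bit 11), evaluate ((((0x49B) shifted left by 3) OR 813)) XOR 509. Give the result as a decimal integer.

0x49B = 010010011011
→ shifted left by 3 (mod 2^12) → 010011011000 = 1240
813 = 001100101101
→ OR → 011111111101 = 2045
509 = 000111111101
→ XOR → 011000000000 = 1536

1536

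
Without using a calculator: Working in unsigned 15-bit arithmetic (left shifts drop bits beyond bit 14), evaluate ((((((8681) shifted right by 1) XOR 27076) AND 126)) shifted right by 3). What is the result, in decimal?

6

8681 = 010000111101001
→ shifted right by 1 → 001000011110100 = 4340
27076 = 110100111000100
→ XOR → 111100100110000 = 31024
126 = 000000001111110
→ AND → 000000000110000 = 48
→ shifted right by 3 → 000000000000110 = 6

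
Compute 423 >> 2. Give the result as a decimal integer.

423 = 110100111
shift right by 2 → 001101001 = 105
(equivalently, floor(423 / 4))

105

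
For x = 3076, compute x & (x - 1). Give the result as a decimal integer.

3072

x = 110000000100 = 3076
x - 1 = 110000000011
AND   = 110000000000 = 3072
(x & (x - 1) clears the lowest set bit of x.)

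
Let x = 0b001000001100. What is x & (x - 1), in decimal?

520

x = 1000001100 = 524
x - 1 = 1000001011
AND   = 1000001000 = 520
(x & (x - 1) clears the lowest set bit of x.)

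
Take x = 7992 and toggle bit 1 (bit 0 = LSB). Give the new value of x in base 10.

7994

x = 01111100111000
bit 1 is currently 0; toggle it via x ^ (1 << 1) = x ^ 2
→ 01111100111010 = 7994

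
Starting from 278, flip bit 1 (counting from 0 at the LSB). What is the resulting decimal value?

276

x = 100010110
bit 1 is currently 1; toggle it via x ^ (1 << 1) = x ^ 2
→ 100010100 = 276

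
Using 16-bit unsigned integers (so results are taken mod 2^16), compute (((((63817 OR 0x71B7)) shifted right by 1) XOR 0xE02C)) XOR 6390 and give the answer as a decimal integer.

63817 = 1111100101001001
0x71B7 = 0111000110110111
→ OR → 1111100111111111 = 63999
→ shifted right by 1 → 0111110011111111 = 31999
0xE02C = 1110000000101100
→ XOR → 1001110011010011 = 40147
6390 = 0001100011110110
→ XOR → 1000010000100101 = 33829

33829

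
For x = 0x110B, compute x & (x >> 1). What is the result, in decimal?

x = 1000100001011 = 4363
x>>1 = 0100010000101
AND  = 0000000000001 = 1
(x & (x >> 1) has a 1 wherever x has two consecutive 1 bits.)

1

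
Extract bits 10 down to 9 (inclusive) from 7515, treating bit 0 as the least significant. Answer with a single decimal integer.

2

v = 1110101011011
Shift right by 9: 1110
Mask low 2 bits: 10 = 2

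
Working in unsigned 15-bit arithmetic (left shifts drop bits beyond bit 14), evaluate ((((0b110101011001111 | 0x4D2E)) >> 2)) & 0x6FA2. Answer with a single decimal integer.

0b110101011001111 = 110101011001111
0x4D2E = 100110100101110
→ | → 110111111101111 = 28655
→ >> 2 → 001101111111011 = 7163
0x6FA2 = 110111110100010
→ & → 000101110100010 = 2978

2978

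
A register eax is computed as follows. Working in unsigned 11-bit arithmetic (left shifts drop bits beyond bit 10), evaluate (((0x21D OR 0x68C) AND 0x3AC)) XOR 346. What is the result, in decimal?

0x21D = 01000011101
0x68C = 11010001100
→ OR → 11010011101 = 1693
0x3AC = 01110101100
→ AND → 01010001100 = 652
346 = 00101011010
→ XOR → 01111010110 = 982

982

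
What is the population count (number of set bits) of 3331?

3331 = 110100000011
Count the 1s: 1 + 1 + 1 + 1 + 1 = 5

5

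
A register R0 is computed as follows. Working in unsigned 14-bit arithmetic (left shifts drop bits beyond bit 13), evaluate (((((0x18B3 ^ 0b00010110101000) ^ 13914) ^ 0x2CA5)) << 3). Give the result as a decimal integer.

0x18B3 = 01100010110011
0b00010110101000 = 00010110101000
→ ^ → 01110100011011 = 7451
13914 = 11011001011010
→ ^ → 10101101000001 = 11073
0x2CA5 = 10110010100101
→ ^ → 00011111100100 = 2020
→ << 3 (mod 2^14) → 11111100100000 = 16160

16160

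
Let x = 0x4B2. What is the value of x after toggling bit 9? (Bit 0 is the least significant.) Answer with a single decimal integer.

x = 010010110010
bit 9 is currently 0; toggle it via x ^ (1 << 9) = x ^ 512
→ 011010110010 = 1714

1714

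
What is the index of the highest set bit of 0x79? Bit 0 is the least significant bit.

6

0x79 = 1111001
The topmost 1 is at position 6 (since 2^6 = 64 ≤ 121 < 128).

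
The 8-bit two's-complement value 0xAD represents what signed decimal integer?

pattern = 10101101 (MSB is 1 ⇒ negative)
Invert: 01010010, add 1 → 01010011 = 83, so the value is -83.
(Equivalently: 173 - 2^8 = 173 - 256 = -83.)

-83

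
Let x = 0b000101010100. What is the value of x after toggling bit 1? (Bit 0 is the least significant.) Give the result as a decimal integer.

342

x = 000101010100
bit 1 is currently 0; toggle it via x ^ (1 << 1) = x ^ 2
→ 000101010110 = 342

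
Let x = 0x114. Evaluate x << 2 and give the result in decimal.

0x114 = 00100010100
shift left by 2 → 10001010000 = 1104
(equivalently, 276 × 2^2 = 276 × 4)

1104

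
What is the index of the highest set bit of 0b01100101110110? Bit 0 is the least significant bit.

0b01100101110110 = 1100101110110
The topmost 1 is at position 12 (since 2^12 = 4096 ≤ 6518 < 8192).

12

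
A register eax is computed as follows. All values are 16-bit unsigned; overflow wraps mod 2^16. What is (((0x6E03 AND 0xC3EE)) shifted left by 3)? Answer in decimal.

4112

0x6E03 = 0110111000000011
0xC3EE = 1100001111101110
→ AND → 0100001000000010 = 16898
→ shifted left by 3 (mod 2^16) → 0001000000010000 = 4112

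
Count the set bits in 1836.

6

1836 = 11100101100
Count the 1s: 1 + 1 + 1 + 1 + 1 + 1 = 6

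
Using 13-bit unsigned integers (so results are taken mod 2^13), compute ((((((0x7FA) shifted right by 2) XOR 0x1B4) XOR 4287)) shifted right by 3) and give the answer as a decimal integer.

0x7FA = 0011111111010
→ shifted right by 2 → 0000111111110 = 510
0x1B4 = 0000110110100
→ XOR → 0000001001010 = 74
4287 = 1000010111111
→ XOR → 1000011110101 = 4341
→ shifted right by 3 → 0001000011110 = 542

542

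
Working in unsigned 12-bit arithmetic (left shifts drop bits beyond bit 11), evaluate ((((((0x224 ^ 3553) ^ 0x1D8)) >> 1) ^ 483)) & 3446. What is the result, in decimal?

1124

0x224 = 001000100100
3553 = 110111100001
→ ^ → 111111000101 = 4037
0x1D8 = 000111011000
→ ^ → 111000011101 = 3613
→ >> 1 → 011100001110 = 1806
483 = 000111100011
→ ^ → 011011101101 = 1773
3446 = 110101110110
→ & → 010001100100 = 1124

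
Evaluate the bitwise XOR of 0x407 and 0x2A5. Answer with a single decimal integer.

0x407 = 10000000111
0x2A5 = 01010100101
XOR → 11010100010 = 1698

1698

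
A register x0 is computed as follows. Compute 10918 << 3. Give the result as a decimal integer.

87344

10918 = 00010101010100110
shift left by 3 → 10101010100110000 = 87344
(equivalently, 10918 × 2^3 = 10918 × 8)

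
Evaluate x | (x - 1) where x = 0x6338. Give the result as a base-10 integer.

x = 110001100111000 = 25400
x - 1 = 110001100110111
OR    = 110001100111111 = 25407
(x | (x - 1) sets all bits below the lowest set bit.)

25407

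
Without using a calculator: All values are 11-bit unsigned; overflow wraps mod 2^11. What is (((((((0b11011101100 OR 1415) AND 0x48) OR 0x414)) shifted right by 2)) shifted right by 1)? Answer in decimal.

0b11011101100 = 11011101100
1415 = 10110000111
→ OR → 11111101111 = 2031
0x48 = 00001001000
→ AND → 00001001000 = 72
0x414 = 10000010100
→ OR → 10001011100 = 1116
→ shifted right by 2 → 00100010111 = 279
→ shifted right by 1 → 00010001011 = 139

139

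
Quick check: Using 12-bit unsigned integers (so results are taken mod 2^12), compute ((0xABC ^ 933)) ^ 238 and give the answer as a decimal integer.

2551

0xABC = 101010111100
933 = 001110100101
→ ^ → 100100011001 = 2329
238 = 000011101110
→ ^ → 100111110111 = 2551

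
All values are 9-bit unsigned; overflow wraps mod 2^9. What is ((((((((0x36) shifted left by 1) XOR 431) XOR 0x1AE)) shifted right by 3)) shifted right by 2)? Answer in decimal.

3

0x36 = 000110110
→ shifted left by 1 (mod 2^9) → 001101100 = 108
431 = 110101111
→ XOR → 111000011 = 451
0x1AE = 110101110
→ XOR → 001101101 = 109
→ shifted right by 3 → 000001101 = 13
→ shifted right by 2 → 000000011 = 3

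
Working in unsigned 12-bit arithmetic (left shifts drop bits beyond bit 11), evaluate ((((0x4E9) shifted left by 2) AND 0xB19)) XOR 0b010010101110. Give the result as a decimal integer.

0x4E9 = 010011101001
→ shifted left by 2 (mod 2^12) → 001110100100 = 932
0xB19 = 101100011001
→ AND → 001100000000 = 768
0b010010101110 = 010010101110
→ XOR → 011110101110 = 1966

1966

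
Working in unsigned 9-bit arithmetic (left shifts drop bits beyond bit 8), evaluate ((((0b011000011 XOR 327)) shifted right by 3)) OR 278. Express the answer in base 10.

310

0b011000011 = 011000011
327 = 101000111
→ XOR → 110000100 = 388
→ shifted right by 3 → 000110000 = 48
278 = 100010110
→ OR → 100110110 = 310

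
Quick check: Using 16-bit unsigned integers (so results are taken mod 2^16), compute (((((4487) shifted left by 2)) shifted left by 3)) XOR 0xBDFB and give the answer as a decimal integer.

36123

4487 = 0001000110000111
→ shifted left by 2 (mod 2^16) → 0100011000011100 = 17948
→ shifted left by 3 (mod 2^16) → 0011000011100000 = 12512
0xBDFB = 1011110111111011
→ XOR → 1000110100011011 = 36123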